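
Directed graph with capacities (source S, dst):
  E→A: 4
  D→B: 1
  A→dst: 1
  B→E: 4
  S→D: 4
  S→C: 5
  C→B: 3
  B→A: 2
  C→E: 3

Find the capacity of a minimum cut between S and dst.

1

Max flow = 1 (via 1 augmenting path).
In the residual at optimum, the set reachable from S is {A, B, C, D, E, S}.
Cut edges: A→dst (cap 1). Sum = 1.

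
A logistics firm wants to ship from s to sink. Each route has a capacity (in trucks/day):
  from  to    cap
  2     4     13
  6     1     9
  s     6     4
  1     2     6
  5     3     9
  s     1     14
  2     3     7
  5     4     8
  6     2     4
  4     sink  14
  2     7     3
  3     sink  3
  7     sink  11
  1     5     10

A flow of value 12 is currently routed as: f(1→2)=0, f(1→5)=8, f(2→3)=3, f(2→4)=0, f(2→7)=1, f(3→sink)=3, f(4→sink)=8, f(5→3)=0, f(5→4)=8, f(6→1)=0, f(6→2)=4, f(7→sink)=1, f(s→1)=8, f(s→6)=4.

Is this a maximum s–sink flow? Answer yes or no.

No

Residual path s→1→2→7→sink has bottleneck 2 > 0.
Pushing 2 along it raises the flow to 14, so the given flow is not maximum.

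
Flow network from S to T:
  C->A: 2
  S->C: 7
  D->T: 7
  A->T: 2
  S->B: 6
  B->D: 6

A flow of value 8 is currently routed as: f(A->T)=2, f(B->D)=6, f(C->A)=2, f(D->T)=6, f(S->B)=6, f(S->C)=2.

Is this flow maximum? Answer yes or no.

Residual reachable from S: {C, S}; T is not reachable.
Saturated cut: C->A, S->B with total capacity 8 = current flow value. Flow is maximum.

Yes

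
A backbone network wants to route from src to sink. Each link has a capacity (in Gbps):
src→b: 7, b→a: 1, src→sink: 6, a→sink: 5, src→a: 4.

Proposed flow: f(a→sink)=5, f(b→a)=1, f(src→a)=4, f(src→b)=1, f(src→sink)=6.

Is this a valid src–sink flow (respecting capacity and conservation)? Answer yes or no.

Every edge has 0 ≤ f(e) ≤ cap(e).
At each intermediate node, inflow equals outflow.

Yes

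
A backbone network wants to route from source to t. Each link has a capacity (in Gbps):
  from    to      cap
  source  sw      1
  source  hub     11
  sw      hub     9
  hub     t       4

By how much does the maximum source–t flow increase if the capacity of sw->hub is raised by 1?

0

Original max flow = 4.
Edge sw->hub does not cross the min cut (source side {hub, source, sw}), so extra capacity there cannot help.
New max flow = 4. Increase = 0.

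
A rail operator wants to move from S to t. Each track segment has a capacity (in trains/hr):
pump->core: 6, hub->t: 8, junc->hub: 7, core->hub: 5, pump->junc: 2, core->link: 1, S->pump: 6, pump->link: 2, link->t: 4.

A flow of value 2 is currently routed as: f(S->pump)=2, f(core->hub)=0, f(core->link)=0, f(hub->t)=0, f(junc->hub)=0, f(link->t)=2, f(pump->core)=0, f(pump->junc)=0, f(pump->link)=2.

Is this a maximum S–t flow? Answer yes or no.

Residual path S->pump->core->hub->t has bottleneck 4 > 0.
Pushing 4 along it raises the flow to 6, so the given flow is not maximum.

No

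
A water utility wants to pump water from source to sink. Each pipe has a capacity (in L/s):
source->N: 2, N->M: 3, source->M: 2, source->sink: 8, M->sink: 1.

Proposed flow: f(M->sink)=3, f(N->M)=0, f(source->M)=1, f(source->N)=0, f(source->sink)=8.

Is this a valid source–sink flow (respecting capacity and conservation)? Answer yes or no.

No

Capacity violated on M->sink: flow 3 > capacity 1.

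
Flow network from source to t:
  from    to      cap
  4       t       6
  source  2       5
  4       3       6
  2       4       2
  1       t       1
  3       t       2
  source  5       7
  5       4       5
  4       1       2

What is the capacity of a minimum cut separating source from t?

7

Max flow = 7 (via 3 augmenting paths).
In the residual at optimum, the set reachable from source is {2, 5, source}.
Cut edges: 5→4 (cap 5), 2→4 (cap 2). Sum = 7.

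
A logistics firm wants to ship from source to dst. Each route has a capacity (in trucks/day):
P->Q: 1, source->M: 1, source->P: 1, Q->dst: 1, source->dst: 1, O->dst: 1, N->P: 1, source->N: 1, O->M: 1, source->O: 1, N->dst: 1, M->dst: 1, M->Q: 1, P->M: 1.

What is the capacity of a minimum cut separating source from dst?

5

Max flow = 5 (via 5 augmenting paths).
In the residual at optimum, the set reachable from source is {source}.
Cut edges: source->N (cap 1), source->O (cap 1), source->P (cap 1), source->M (cap 1), source->dst (cap 1). Sum = 5.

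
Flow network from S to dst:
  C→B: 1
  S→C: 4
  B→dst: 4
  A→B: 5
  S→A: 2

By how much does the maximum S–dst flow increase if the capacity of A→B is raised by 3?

Original max flow = 3.
Edge A→B does not cross the min cut (source side {C, S}), so extra capacity there cannot help.
New max flow = 3. Increase = 0.

0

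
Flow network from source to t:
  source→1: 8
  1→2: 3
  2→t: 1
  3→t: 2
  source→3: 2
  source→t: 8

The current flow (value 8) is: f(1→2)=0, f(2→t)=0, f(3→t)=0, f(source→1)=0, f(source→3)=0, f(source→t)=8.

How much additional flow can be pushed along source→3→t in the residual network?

Residual capacities along the path: source→3: 2, 3→t: 2.
Minimum is 2.

2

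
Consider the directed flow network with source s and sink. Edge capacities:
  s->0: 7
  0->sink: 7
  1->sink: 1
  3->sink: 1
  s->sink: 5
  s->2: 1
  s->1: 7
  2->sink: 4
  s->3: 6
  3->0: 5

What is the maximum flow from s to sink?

15

Augment s->sink: bottleneck 5. Total 5.
Augment s->3->sink: bottleneck 1. Total 6.
Augment s->0->sink: bottleneck 7. Total 13.
Augment s->1->sink: bottleneck 1. Total 14.
Augment s->2->sink: bottleneck 1. Total 15.
No augmenting path remains in the residual graph.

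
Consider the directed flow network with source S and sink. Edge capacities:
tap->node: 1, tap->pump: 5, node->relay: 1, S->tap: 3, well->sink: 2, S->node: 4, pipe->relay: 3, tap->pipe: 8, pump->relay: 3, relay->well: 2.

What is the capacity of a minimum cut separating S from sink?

2

Max flow = 2 (via 2 augmenting paths).
In the residual at optimum, the set reachable from S is {S, node, pipe, pump, relay, tap}.
Cut edges: relay->well (cap 2). Sum = 2.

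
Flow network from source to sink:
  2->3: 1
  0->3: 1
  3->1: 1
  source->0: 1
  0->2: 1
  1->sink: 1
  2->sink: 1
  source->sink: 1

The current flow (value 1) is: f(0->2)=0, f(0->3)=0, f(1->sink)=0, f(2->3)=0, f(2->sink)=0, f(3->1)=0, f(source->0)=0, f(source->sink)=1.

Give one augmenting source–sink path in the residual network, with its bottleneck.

source->0->2->sink, bottleneck 1

Residual along source->0->2->sink: source->0: 1, 0->2: 1, 2->sink: 1.
Bottleneck = min = 1.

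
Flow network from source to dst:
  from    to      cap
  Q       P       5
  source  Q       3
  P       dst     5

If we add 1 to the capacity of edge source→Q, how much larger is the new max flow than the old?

1

Original max flow = 3.
After raising cap(source→Q), augmenting paths through that edge carry 1 more unit.
New max flow = 4. Increase = 1.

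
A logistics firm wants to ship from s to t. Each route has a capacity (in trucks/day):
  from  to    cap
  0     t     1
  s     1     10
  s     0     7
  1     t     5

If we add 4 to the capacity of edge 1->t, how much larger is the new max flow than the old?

Original max flow = 6.
After raising cap(1->t), augmenting paths through that edge carry 4 more units.
New max flow = 10. Increase = 4.

4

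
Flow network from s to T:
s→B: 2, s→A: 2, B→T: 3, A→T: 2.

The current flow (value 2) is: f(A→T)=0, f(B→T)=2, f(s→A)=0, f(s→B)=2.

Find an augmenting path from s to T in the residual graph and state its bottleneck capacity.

Residual along s→A→T: s→A: 2, A→T: 2.
Bottleneck = min = 2.

s→A→T, bottleneck 2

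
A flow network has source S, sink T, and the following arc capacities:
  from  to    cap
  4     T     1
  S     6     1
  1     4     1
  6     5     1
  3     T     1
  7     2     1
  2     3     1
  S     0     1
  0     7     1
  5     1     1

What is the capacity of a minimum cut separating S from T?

2

Max flow = 2 (via 2 augmenting paths).
In the residual at optimum, the set reachable from S is {S}.
Cut edges: S->0 (cap 1), S->6 (cap 1). Sum = 2.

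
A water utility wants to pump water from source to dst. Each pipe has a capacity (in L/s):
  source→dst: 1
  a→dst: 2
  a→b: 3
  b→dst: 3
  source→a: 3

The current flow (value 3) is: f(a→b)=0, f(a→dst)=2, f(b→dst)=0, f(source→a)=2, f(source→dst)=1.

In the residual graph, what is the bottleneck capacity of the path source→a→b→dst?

Residual capacities along the path: source→a: 1, a→b: 3, b→dst: 3.
Minimum is 1.

1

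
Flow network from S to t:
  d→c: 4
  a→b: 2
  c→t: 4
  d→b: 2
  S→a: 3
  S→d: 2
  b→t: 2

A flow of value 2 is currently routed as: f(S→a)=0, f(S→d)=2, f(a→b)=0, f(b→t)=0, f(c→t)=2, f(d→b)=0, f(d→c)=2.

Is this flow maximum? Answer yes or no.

Residual path S→a→b→t has bottleneck 2 > 0.
Pushing 2 along it raises the flow to 4, so the given flow is not maximum.

No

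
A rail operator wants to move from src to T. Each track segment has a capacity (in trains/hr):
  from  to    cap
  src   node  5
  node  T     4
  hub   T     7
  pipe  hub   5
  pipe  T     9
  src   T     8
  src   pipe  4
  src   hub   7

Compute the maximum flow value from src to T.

23

Augment src→T: bottleneck 8. Total 8.
Augment src→node→T: bottleneck 4. Total 12.
Augment src→pipe→T: bottleneck 4. Total 16.
Augment src→hub→T: bottleneck 7. Total 23.
No augmenting path remains in the residual graph.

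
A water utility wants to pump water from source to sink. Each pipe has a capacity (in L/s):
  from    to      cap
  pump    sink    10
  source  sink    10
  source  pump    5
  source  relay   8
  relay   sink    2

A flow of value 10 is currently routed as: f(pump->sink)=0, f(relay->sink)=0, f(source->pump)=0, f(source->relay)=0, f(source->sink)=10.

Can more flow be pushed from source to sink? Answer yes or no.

Yes

Residual path source->pump->sink has bottleneck 5 > 0.
Pushing 5 along it raises the flow to 15, so the given flow is not maximum.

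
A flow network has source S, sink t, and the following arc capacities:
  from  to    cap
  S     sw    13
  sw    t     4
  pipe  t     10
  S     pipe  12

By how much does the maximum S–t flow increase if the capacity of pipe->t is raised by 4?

Original max flow = 14.
After raising cap(pipe->t), augmenting paths through that edge carry 2 more units.
New max flow = 16. Increase = 2.

2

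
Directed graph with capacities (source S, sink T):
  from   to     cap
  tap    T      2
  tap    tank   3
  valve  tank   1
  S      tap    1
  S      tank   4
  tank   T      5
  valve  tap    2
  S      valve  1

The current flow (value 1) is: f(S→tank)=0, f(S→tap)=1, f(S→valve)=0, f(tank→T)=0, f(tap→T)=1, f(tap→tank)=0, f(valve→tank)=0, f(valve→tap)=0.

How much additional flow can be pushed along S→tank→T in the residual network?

Residual capacities along the path: S→tank: 4, tank→T: 5.
Minimum is 4.

4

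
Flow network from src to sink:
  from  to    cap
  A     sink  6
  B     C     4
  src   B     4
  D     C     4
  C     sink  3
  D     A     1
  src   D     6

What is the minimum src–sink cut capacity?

Max flow = 4 (via 2 augmenting paths).
In the residual at optimum, the set reachable from src is {B, C, D, src}.
Cut edges: D->A (cap 1), C->sink (cap 3). Sum = 4.

4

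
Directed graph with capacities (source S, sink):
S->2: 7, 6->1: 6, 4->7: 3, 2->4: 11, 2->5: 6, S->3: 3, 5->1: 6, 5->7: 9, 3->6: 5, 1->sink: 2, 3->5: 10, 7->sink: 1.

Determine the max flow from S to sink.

Augment S->2->4->7->sink: bottleneck 1. Total 1.
Augment S->2->5->1->sink: bottleneck 2. Total 3.
No augmenting path remains in the residual graph.

3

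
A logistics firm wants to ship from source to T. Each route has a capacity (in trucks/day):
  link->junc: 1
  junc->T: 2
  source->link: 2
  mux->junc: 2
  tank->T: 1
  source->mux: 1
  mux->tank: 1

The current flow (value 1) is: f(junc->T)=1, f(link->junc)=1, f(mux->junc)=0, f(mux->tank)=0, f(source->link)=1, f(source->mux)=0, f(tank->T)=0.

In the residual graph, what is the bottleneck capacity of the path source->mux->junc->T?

1

Residual capacities along the path: source->mux: 1, mux->junc: 2, junc->T: 1.
Minimum is 1.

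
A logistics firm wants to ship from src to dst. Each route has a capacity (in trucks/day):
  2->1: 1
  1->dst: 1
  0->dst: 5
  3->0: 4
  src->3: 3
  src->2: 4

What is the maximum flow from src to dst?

Augment src->2->1->dst: bottleneck 1. Total 1.
Augment src->3->0->dst: bottleneck 3. Total 4.
No augmenting path remains in the residual graph.

4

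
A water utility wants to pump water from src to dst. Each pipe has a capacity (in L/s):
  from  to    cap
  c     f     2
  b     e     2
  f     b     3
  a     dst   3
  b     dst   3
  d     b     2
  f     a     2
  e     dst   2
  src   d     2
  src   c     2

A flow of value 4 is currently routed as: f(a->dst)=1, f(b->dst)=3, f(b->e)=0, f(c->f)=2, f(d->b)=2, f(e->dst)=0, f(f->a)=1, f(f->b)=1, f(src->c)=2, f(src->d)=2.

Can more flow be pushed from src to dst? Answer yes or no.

Residual reachable from src: {src}; dst is not reachable.
Saturated cut: src->c, src->d with total capacity 4 = current flow value. Flow is maximum.

No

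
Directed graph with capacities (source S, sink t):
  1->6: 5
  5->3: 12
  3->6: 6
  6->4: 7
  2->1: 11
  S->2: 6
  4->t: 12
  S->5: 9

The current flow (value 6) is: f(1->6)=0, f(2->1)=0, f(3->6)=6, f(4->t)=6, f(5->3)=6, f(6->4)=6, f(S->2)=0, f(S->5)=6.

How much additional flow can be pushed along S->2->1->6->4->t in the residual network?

Residual capacities along the path: S->2: 6, 2->1: 11, 1->6: 5, 6->4: 1, 4->t: 6.
Minimum is 1.

1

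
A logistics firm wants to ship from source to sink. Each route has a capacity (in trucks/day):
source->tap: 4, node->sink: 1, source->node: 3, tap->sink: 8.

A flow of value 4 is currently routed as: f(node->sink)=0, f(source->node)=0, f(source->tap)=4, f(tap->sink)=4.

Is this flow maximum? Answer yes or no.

Residual path source->node->sink has bottleneck 1 > 0.
Pushing 1 along it raises the flow to 5, so the given flow is not maximum.

No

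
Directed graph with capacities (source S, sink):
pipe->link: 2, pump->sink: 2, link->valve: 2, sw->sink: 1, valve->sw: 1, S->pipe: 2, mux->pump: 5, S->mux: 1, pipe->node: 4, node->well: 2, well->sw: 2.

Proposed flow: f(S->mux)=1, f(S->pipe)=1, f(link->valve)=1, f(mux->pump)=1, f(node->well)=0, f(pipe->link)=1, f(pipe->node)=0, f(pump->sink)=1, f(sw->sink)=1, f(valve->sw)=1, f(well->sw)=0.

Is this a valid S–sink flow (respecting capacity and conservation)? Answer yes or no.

Every edge has 0 ≤ f(e) ≤ cap(e).
At each intermediate node, inflow equals outflow.

Yes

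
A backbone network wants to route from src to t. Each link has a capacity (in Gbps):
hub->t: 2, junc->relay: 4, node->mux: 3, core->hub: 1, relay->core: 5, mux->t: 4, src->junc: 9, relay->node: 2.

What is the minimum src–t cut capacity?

3

Max flow = 3 (via 2 augmenting paths).
In the residual at optimum, the set reachable from src is {core, junc, relay, src}.
Cut edges: core->hub (cap 1), relay->node (cap 2). Sum = 3.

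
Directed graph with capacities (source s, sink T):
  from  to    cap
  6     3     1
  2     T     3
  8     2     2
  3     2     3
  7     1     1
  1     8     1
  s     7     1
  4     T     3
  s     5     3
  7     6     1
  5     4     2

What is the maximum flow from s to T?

3

Augment s→5→4→T: bottleneck 2. Total 2.
Augment s→7→1→8→2→T: bottleneck 1. Total 3.
No augmenting path remains in the residual graph.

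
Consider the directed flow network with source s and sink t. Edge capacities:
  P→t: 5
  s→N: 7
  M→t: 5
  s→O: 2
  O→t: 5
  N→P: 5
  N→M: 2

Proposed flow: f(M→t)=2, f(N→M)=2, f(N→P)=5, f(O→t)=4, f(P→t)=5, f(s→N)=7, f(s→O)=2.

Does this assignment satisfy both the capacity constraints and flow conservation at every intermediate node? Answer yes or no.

Conservation fails at O: inflow 2 ≠ outflow 4.

No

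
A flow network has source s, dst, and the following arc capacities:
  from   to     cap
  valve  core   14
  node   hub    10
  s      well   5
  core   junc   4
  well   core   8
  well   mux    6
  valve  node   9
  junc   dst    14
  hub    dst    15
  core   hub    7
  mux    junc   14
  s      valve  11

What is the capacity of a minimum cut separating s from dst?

Max flow = 16 (via 4 augmenting paths).
In the residual at optimum, the set reachable from s is {s}.
Cut edges: s→valve (cap 11), s→well (cap 5). Sum = 16.

16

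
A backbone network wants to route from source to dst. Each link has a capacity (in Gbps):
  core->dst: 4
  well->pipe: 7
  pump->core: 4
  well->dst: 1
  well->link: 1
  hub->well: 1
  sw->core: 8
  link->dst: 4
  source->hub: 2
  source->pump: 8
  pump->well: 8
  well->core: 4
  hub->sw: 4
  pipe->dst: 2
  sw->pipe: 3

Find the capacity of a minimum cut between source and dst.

8

Max flow = 8 (via 5 augmenting paths).
In the residual at optimum, the set reachable from source is {core, hub, pipe, pump, source, sw, well}.
Cut edges: well->link (cap 1), well->dst (cap 1), core->dst (cap 4), pipe->dst (cap 2). Sum = 8.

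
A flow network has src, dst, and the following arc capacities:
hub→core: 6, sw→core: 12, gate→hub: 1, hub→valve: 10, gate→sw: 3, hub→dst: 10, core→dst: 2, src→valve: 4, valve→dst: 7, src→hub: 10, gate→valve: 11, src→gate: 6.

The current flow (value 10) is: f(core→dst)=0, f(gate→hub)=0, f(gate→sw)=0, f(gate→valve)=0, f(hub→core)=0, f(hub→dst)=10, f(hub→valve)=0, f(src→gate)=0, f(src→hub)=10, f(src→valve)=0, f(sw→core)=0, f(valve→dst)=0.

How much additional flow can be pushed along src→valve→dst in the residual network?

Residual capacities along the path: src→valve: 4, valve→dst: 7.
Minimum is 4.

4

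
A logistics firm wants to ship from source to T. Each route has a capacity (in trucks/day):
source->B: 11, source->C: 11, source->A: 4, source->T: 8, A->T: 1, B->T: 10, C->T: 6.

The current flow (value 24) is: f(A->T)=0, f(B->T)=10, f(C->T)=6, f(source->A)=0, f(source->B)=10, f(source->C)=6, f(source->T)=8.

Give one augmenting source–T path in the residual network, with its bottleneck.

source->A->T, bottleneck 1

Residual along source->A->T: source->A: 4, A->T: 1.
Bottleneck = min = 1.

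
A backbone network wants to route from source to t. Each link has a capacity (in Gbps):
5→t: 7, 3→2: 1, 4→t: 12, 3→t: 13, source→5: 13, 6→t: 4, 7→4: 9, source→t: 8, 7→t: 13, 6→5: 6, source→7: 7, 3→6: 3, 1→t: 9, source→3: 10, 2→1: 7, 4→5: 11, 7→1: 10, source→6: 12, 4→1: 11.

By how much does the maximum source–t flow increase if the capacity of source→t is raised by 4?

Original max flow = 36.
After raising cap(source→t), augmenting paths through that edge carry 4 more units.
New max flow = 40. Increase = 4.

4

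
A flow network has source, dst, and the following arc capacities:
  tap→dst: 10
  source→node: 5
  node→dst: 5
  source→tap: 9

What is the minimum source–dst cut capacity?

Max flow = 14 (via 2 augmenting paths).
In the residual at optimum, the set reachable from source is {source}.
Cut edges: source→node (cap 5), source→tap (cap 9). Sum = 14.

14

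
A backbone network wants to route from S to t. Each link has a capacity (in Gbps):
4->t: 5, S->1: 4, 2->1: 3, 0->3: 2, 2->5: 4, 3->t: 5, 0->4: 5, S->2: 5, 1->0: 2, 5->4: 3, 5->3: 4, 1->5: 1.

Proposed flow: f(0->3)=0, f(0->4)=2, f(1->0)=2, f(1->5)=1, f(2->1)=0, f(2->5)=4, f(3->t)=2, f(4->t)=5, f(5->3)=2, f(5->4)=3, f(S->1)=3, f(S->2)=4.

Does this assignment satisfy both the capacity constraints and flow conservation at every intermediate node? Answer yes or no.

Every edge has 0 ≤ f(e) ≤ cap(e).
At each intermediate node, inflow equals outflow.

Yes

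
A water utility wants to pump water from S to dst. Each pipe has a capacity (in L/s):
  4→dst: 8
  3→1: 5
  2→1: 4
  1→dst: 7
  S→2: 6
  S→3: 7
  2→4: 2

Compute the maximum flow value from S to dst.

9

Augment S→2→4→dst: bottleneck 2. Total 2.
Augment S→2→1→dst: bottleneck 4. Total 6.
Augment S→3→1→dst: bottleneck 3. Total 9.
No augmenting path remains in the residual graph.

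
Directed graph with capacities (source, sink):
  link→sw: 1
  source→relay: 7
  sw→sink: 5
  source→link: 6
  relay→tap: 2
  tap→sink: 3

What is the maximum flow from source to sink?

Augment source→link→sw→sink: bottleneck 1. Total 1.
Augment source→relay→tap→sink: bottleneck 2. Total 3.
No augmenting path remains in the residual graph.

3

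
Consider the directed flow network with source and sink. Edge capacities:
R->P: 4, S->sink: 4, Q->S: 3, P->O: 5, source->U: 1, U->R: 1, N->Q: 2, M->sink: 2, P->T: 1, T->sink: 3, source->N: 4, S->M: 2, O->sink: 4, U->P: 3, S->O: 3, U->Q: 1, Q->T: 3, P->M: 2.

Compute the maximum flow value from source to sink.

3

Augment source->U->Q->S->sink: bottleneck 1. Total 1.
Augment source->N->Q->S->sink: bottleneck 2. Total 3.
No augmenting path remains in the residual graph.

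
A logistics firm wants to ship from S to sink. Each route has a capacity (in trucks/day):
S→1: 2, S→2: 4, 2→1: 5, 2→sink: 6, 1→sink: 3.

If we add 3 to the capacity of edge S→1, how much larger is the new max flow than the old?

Original max flow = 6.
After raising cap(S→1), augmenting paths through that edge carry 1 more unit.
New max flow = 7. Increase = 1.

1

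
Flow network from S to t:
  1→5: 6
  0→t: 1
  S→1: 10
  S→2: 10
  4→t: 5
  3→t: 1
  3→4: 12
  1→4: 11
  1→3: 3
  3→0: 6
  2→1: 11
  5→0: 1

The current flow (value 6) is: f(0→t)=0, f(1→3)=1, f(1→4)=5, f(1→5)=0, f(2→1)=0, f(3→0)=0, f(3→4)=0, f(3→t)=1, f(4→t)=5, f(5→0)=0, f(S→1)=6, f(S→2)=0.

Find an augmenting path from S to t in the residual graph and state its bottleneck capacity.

Residual along S→1→5→0→t: S→1: 4, 1→5: 6, 5→0: 1, 0→t: 1.
Bottleneck = min = 1.

S→1→5→0→t, bottleneck 1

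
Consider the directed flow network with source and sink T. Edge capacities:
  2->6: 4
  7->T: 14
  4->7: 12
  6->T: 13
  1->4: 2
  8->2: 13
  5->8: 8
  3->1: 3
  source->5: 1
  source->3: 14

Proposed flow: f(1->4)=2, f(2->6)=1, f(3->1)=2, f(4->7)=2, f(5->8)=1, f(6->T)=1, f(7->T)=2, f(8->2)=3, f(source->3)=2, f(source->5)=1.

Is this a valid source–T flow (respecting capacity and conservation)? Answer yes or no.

Conservation fails at 8: inflow 1 ≠ outflow 3.

No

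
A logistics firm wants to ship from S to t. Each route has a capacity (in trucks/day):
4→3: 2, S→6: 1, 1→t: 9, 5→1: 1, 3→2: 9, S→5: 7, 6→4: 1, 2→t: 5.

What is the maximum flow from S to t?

Augment S→5→1→t: bottleneck 1. Total 1.
Augment S→6→4→3→2→t: bottleneck 1. Total 2.
No augmenting path remains in the residual graph.

2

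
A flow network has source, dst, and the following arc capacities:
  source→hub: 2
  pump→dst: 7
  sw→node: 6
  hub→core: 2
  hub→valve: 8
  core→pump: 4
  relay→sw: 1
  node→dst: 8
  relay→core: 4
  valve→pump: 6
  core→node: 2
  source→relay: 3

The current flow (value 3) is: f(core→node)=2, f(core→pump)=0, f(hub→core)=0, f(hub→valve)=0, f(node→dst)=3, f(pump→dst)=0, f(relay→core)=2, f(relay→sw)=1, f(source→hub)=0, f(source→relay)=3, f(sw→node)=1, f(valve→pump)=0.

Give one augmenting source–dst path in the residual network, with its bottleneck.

source→hub→core→pump→dst, bottleneck 2

Residual along source→hub→core→pump→dst: source→hub: 2, hub→core: 2, core→pump: 4, pump→dst: 7.
Bottleneck = min = 2.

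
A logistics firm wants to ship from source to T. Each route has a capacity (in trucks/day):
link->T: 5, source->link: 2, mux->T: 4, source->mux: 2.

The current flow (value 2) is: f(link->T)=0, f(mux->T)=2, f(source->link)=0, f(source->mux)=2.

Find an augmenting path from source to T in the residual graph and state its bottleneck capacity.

Residual along source->link->T: source->link: 2, link->T: 5.
Bottleneck = min = 2.

source->link->T, bottleneck 2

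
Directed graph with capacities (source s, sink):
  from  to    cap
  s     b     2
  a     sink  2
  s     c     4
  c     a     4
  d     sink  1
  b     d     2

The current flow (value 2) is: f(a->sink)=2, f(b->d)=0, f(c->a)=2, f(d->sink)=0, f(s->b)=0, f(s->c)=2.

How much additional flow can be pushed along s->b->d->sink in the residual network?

Residual capacities along the path: s->b: 2, b->d: 2, d->sink: 1.
Minimum is 1.

1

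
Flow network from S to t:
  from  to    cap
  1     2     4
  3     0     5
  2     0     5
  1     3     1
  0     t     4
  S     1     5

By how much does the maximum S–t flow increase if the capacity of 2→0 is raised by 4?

Original max flow = 4.
Edge 2→0 does not cross the min cut (source side {0, 1, 2, 3, S}), so extra capacity there cannot help.
New max flow = 4. Increase = 0.

0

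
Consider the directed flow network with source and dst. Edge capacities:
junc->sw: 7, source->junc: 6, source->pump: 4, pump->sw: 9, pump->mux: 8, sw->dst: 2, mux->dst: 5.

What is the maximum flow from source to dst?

6

Augment source->junc->sw->dst: bottleneck 2. Total 2.
Augment source->pump->mux->dst: bottleneck 4. Total 6.
No augmenting path remains in the residual graph.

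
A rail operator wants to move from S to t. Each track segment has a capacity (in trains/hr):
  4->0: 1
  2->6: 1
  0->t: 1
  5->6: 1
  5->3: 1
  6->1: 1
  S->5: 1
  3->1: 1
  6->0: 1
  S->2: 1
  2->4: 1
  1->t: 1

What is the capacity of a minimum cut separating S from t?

2

Max flow = 2 (via 2 augmenting paths).
In the residual at optimum, the set reachable from S is {S}.
Cut edges: S->5 (cap 1), S->2 (cap 1). Sum = 2.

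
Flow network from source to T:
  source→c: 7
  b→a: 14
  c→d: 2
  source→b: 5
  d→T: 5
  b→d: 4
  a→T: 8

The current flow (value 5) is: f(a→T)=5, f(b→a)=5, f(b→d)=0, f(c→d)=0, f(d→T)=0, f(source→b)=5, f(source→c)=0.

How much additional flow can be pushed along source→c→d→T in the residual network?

2

Residual capacities along the path: source→c: 7, c→d: 2, d→T: 5.
Minimum is 2.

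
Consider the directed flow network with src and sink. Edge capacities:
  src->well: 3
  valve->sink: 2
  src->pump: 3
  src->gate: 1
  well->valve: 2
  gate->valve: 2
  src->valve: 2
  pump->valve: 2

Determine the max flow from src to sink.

2

Augment src->valve->sink: bottleneck 2. Total 2.
No augmenting path remains in the residual graph.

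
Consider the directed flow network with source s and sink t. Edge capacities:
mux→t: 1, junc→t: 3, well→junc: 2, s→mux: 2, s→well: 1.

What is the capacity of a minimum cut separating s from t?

Max flow = 2 (via 2 augmenting paths).
In the residual at optimum, the set reachable from s is {mux, s}.
Cut edges: s→well (cap 1), mux→t (cap 1). Sum = 2.

2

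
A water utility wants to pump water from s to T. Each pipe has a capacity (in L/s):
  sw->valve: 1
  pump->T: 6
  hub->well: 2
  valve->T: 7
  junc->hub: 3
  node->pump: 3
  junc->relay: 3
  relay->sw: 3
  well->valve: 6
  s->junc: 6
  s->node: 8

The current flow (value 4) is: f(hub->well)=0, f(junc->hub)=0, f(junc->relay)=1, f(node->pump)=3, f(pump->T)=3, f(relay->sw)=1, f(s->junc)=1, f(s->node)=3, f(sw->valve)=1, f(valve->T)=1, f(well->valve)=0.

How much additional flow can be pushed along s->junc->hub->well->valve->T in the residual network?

2

Residual capacities along the path: s->junc: 5, junc->hub: 3, hub->well: 2, well->valve: 6, valve->T: 6.
Minimum is 2.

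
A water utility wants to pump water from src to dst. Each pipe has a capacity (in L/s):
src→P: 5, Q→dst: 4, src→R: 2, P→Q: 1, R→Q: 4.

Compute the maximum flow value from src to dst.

3

Augment src→P→Q→dst: bottleneck 1. Total 1.
Augment src→R→Q→dst: bottleneck 2. Total 3.
No augmenting path remains in the residual graph.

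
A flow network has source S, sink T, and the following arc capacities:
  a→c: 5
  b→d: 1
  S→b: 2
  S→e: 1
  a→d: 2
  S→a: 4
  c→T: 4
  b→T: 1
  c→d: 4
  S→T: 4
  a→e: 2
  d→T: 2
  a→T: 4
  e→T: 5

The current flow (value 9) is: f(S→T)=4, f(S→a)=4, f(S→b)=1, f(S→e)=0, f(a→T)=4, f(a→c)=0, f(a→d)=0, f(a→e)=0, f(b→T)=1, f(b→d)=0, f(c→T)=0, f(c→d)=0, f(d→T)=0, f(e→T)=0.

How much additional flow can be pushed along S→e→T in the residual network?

Residual capacities along the path: S→e: 1, e→T: 5.
Minimum is 1.

1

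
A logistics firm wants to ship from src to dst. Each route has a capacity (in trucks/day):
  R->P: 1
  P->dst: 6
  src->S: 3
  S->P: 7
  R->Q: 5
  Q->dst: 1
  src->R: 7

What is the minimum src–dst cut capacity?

Max flow = 5 (via 3 augmenting paths).
In the residual at optimum, the set reachable from src is {Q, R, src}.
Cut edges: src->S (cap 3), R->P (cap 1), Q->dst (cap 1). Sum = 5.

5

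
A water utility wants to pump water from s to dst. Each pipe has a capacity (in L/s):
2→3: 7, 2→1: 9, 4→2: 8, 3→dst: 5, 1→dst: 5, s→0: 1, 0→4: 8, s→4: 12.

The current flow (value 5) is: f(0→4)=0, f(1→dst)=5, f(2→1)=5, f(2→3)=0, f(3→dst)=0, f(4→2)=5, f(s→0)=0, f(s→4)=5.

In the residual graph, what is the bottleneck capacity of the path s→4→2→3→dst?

Residual capacities along the path: s→4: 7, 4→2: 3, 2→3: 7, 3→dst: 5.
Minimum is 3.

3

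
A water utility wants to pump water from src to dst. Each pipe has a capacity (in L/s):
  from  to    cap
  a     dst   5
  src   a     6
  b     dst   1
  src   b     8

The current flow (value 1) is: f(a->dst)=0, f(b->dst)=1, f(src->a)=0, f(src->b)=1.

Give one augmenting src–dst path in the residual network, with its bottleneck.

Residual along src->a->dst: src->a: 6, a->dst: 5.
Bottleneck = min = 5.

src->a->dst, bottleneck 5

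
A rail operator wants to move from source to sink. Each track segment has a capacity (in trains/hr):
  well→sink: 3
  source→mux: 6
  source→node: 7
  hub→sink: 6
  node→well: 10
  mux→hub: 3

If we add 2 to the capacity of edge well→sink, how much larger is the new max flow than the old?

2

Original max flow = 6.
After raising cap(well→sink), augmenting paths through that edge carry 2 more units.
New max flow = 8. Increase = 2.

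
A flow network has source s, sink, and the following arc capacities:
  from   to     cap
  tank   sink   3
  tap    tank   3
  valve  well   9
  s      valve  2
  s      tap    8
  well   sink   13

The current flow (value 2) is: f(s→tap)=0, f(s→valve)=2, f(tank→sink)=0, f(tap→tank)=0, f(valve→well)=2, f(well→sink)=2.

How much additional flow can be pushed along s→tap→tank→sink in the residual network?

Residual capacities along the path: s→tap: 8, tap→tank: 3, tank→sink: 3.
Minimum is 3.

3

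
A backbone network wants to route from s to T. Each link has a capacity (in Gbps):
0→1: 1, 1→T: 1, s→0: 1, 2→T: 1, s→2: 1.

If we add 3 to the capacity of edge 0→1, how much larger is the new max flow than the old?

0

Original max flow = 2.
Edge 0→1 does not cross the min cut (source side {s}), so extra capacity there cannot help.
New max flow = 2. Increase = 0.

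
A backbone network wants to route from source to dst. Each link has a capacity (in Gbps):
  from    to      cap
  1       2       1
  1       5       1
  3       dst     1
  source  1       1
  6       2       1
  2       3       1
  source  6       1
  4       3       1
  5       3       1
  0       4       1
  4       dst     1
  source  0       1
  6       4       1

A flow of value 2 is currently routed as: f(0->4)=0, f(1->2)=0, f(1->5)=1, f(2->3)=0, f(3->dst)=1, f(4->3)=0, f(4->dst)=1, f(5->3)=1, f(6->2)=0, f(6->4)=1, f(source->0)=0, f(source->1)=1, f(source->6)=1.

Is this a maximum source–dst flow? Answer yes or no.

Residual reachable from source: {0, 1, 2, 3, 4, 5, 6, source}; dst is not reachable.
Saturated cut: 4->dst, 3->dst with total capacity 2 = current flow value. Flow is maximum.

Yes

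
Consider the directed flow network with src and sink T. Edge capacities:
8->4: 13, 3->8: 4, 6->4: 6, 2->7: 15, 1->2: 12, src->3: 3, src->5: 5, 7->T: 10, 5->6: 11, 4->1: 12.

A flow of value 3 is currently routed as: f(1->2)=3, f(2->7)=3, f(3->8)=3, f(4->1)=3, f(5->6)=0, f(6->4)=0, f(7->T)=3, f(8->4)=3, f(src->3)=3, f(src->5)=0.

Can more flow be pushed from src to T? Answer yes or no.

Yes

Residual path src->5->6->4->1->2->7->T has bottleneck 5 > 0.
Pushing 5 along it raises the flow to 8, so the given flow is not maximum.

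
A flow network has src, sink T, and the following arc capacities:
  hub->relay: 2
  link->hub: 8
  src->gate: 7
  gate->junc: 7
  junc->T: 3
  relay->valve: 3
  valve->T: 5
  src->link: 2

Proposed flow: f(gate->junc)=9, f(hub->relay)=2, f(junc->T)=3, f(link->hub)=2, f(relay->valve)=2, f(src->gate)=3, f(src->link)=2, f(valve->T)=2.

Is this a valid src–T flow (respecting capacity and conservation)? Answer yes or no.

Capacity violated on gate->junc: flow 9 > capacity 7.

No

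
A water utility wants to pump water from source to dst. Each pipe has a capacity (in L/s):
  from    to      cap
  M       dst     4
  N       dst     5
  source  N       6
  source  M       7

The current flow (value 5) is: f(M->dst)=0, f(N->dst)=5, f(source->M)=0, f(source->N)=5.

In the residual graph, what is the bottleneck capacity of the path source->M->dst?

Residual capacities along the path: source->M: 7, M->dst: 4.
Minimum is 4.

4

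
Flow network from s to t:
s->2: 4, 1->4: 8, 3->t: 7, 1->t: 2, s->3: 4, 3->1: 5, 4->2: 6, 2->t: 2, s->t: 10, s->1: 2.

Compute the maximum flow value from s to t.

Augment s->t: bottleneck 10. Total 10.
Augment s->3->t: bottleneck 4. Total 14.
Augment s->1->t: bottleneck 2. Total 16.
Augment s->2->t: bottleneck 2. Total 18.
No augmenting path remains in the residual graph.

18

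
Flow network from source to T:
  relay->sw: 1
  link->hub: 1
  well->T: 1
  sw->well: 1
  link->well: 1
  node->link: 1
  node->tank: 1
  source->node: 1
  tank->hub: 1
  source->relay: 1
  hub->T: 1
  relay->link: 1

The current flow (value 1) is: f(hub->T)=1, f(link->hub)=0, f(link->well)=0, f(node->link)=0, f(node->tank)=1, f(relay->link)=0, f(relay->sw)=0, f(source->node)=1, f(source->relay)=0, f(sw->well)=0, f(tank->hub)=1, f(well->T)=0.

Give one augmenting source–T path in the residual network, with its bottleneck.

Residual along source->relay->link->well->T: source->relay: 1, relay->link: 1, link->well: 1, well->T: 1.
Bottleneck = min = 1.

source->relay->link->well->T, bottleneck 1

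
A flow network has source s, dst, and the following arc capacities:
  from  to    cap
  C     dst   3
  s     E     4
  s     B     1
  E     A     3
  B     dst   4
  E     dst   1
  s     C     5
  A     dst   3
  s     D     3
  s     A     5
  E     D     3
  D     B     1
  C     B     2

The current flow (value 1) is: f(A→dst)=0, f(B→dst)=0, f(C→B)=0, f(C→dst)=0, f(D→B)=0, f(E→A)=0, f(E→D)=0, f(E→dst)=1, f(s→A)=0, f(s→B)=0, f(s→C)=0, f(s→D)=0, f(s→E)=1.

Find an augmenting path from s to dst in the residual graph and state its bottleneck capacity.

s→C→dst, bottleneck 3

Residual along s→C→dst: s→C: 5, C→dst: 3.
Bottleneck = min = 3.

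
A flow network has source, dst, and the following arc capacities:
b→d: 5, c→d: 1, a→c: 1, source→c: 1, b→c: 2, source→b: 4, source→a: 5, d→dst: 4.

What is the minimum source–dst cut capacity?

4

Max flow = 4 (via 1 augmenting path).
In the residual at optimum, the set reachable from source is {a, b, c, d, source}.
Cut edges: d→dst (cap 4). Sum = 4.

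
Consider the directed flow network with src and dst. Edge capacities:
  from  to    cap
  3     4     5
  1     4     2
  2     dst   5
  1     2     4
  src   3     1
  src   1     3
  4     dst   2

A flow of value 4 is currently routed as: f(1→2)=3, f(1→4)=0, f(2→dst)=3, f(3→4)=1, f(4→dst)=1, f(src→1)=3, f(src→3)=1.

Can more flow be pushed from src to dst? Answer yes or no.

No

Residual reachable from src: {src}; dst is not reachable.
Saturated cut: src→1, src→3 with total capacity 4 = current flow value. Flow is maximum.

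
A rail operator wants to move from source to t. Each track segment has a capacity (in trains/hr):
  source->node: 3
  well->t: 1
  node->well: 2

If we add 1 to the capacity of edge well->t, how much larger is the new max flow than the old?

Original max flow = 1.
After raising cap(well->t), augmenting paths through that edge carry 1 more unit.
New max flow = 2. Increase = 1.

1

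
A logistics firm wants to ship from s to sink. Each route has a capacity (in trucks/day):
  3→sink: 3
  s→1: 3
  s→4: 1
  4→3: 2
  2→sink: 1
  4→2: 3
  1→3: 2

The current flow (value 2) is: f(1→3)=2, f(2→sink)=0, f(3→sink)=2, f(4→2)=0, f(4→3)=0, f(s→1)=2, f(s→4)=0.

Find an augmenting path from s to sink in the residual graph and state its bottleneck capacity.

s→4→3→sink, bottleneck 1

Residual along s→4→3→sink: s→4: 1, 4→3: 2, 3→sink: 1.
Bottleneck = min = 1.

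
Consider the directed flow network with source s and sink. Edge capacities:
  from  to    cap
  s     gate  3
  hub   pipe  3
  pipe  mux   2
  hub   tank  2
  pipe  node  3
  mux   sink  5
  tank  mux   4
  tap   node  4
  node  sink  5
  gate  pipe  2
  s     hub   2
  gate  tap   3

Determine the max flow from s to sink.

Augment s→gate→tap→node→sink: bottleneck 3. Total 3.
Augment s→hub→pipe→node→sink: bottleneck 2. Total 5.
No augmenting path remains in the residual graph.

5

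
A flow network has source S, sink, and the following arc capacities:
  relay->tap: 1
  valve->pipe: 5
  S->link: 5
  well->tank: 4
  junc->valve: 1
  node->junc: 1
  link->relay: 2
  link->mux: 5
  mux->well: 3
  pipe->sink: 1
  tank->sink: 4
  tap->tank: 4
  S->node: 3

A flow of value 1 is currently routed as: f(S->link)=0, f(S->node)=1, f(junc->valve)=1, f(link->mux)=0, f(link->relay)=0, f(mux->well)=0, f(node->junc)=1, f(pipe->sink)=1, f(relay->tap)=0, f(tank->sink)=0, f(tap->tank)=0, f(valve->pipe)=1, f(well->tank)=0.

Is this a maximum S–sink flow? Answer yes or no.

Residual path S->link->mux->well->tank->sink has bottleneck 3 > 0.
Pushing 3 along it raises the flow to 4, so the given flow is not maximum.

No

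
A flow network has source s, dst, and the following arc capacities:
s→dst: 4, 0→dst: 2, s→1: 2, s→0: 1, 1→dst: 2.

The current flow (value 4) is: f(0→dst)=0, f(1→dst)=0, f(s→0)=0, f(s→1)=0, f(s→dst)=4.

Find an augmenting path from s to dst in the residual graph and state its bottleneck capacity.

s→1→dst, bottleneck 2

Residual along s→1→dst: s→1: 2, 1→dst: 2.
Bottleneck = min = 2.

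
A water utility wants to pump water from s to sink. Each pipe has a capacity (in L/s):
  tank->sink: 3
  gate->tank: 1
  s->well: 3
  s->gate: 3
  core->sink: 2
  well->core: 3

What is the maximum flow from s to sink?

Augment s->well->core->sink: bottleneck 2. Total 2.
Augment s->gate->tank->sink: bottleneck 1. Total 3.
No augmenting path remains in the residual graph.

3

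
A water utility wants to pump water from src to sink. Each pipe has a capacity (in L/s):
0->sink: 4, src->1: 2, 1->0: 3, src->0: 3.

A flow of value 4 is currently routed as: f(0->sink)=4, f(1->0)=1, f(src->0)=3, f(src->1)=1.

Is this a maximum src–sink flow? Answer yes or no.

Residual reachable from src: {0, 1, src}; sink is not reachable.
Saturated cut: 0->sink with total capacity 4 = current flow value. Flow is maximum.

Yes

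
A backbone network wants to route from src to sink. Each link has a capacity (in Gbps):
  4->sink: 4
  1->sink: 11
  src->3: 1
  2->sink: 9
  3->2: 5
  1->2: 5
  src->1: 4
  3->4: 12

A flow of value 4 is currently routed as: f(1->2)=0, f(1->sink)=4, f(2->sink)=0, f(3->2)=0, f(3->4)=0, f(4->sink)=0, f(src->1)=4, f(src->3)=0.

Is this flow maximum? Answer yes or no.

No

Residual path src->3->4->sink has bottleneck 1 > 0.
Pushing 1 along it raises the flow to 5, so the given flow is not maximum.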